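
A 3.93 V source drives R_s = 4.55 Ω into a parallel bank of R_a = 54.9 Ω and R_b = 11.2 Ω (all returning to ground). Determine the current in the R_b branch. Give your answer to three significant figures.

I ≈ 0.236 A

Parallel bank: R_p = 1/(1/54.9 + 1/11.2) = 9.302 Ω.
Node voltage V_A = V_s · R_p/(R_s + R_p) = 3.93 × 0.6715 = 2.639 V.
Branch current I = V_A/R_b = 2.639/11.2 = 0.2356 A.
(Check via current divider: I_total = 0.2837 A; share G_k/ΣG = 0.8306 → same result.)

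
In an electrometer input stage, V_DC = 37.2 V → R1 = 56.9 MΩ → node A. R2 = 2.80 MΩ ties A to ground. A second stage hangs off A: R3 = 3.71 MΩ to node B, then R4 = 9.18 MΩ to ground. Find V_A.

The second stage (R3 + R4 = 12.89 MΩ) loads node A in parallel with R2.
Effective lower resistance at A: R2 ‖ 12.89 = 2.300 MΩ.
So V_A = 37.2 × 0.03886 = 1.445 V.

V_A ≈ 1.45 V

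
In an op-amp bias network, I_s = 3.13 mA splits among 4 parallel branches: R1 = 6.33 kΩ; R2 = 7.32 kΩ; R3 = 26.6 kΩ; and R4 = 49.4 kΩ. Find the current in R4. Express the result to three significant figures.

Conductances: ΣG = 1/6.33 + 1/7.32 + 1/26.6 + 1/49.4 = 0.3524 (1/kΩ).
By the current-divider rule, I = I_s · G_k/ΣG = 3.13 × 0.05744 = 0.1798 mA.

I ≈ 0.180 mA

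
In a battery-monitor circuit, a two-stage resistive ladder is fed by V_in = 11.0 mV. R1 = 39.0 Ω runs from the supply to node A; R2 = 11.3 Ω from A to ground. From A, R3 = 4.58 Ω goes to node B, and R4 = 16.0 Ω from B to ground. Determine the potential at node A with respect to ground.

V_A ≈ 1.73 mV

The second stage (R3 + R4 = 20.58 Ω) loads node A in parallel with R2.
R2 ‖ (R3+R4) = 7.295 Ω.
So V_A = 11.0 × 0.1576 = 1.733 mV.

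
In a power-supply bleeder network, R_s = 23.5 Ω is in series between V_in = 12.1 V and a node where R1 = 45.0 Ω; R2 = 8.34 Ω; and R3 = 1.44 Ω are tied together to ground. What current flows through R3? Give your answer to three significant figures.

I ≈ 0.407 A

Parallel bank: R_p = 1/(1/45.0 + 1/8.34 + 1/1.44) = 1.195 Ω.
Node voltage V_A = V_in · R_p/(R_s + R_p) = 12.1 × 0.04840 = 0.5857 V.
I(R3) = V_A / R3 = 0.5857/1.44 = 0.4067 A.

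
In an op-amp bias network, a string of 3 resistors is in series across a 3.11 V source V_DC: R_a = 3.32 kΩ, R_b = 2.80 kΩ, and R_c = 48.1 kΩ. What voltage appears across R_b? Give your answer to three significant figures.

ΣR = 3.32 + 2.80 + 48.1 = 54.22 kΩ.
Voltage divider: V = V_DC · (2.800 / 54.22) = 3.11 × 0.05164 = 0.1606 V.

V ≈ 0.161 V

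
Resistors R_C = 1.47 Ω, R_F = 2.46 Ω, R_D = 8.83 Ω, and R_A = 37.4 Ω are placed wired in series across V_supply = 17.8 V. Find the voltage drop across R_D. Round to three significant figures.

Total series resistance ΣR = 1.47 + 2.46 + 8.83 + 37.4 = 50.16 Ω.
Voltage divider: V = V_supply · (8.830 / 50.16) = 17.8 × 0.1760 = 3.133 V.

V ≈ 3.13 V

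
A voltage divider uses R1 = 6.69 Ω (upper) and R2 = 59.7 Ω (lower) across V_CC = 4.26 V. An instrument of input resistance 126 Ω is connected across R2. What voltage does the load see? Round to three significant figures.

First combine the lower leg with the load: R2 ‖ R_L = 40.51 Ω.
Now apply the divider: V_out = 4.26 × 0.8583 = 3.656 V.

V_out ≈ 3.66 V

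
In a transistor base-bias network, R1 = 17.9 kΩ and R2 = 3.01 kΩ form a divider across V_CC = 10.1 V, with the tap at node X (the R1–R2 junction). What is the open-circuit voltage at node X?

V_th is the unloaded tap voltage: V_CC · R2/(R1+R2) = 10.1 × 0.1440 = 1.454 V.

V_th ≈ 1.45 V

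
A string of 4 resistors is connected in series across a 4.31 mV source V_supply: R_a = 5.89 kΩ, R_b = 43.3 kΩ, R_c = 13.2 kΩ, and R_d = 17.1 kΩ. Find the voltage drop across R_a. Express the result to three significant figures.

V ≈ 0.319 mV

Series total: ΣR = 5.89 + 43.3 + 13.2 + 17.1 = 79.49 kΩ.
Voltage divider: V = V_supply · (5.890 / 79.49) = 4.31 × 0.07410 = 0.3194 mV.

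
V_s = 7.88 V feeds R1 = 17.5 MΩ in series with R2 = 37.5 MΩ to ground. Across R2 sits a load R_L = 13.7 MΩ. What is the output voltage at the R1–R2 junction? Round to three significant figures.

V_out ≈ 2.87 V

R2 ‖ R_L = (37.5 × 13.7)/(37.5 + 13.7) = 10.03 MΩ.
Then V_out = V_s · R2'/(R1 + R2') = 7.88 × 10.03/27.53 = 2.872 V.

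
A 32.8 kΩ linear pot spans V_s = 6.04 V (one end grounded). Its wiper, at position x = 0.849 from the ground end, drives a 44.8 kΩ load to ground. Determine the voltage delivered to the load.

V_out ≈ 4.69 V

Lower segment x·R_p = 27.85 kΩ; upper segment (1−x)·R_p = 4.953 kΩ.
R_L loads the lower segment: effective lower R = 17.17 kΩ.
Then V_out = V_s · 17.17/(4.953 + 17.17) = 4.688 V.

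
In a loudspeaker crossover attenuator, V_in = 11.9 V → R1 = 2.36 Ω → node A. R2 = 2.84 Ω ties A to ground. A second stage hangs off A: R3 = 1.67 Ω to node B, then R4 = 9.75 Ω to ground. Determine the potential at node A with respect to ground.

Node A sees R2 in parallel with the series input of stage 2, R3 + R4 = 11.42 Ω.
R2 ‖ (R3+R4) = 2.274 Ω.
V_A = 11.9 × 2.274/(2.36 + 2.274) = 5.840 V.

V_A ≈ 5.84 V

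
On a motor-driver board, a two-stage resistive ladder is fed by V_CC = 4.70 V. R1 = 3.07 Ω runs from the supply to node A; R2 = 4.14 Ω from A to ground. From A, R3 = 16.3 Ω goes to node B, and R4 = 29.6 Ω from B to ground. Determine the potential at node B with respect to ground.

V_B ≈ 1.68 V

Looking into the second stage from A: R3 + R4 = 45.90 Ω appears in parallel with R2.
R2 ‖ (R3+R4) = 3.797 Ω.
V_A = 4.70 × 3.797/(3.07 + 3.797) = 2.599 V.
Stage 2 is unloaded, so V_B = V_A · R4/(R3+R4) = 2.599 × 29.6/45.90 = 1.676 V.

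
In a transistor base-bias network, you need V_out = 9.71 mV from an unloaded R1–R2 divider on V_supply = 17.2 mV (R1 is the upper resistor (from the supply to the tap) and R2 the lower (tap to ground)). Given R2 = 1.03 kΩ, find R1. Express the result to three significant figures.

R1 ≈ 0.795 kΩ

Required fraction k = V_out/V_supply = 0.5645.
R1 = R2·(1/k − 1) = 1.03 × 0.7714 = 0.7945 kΩ.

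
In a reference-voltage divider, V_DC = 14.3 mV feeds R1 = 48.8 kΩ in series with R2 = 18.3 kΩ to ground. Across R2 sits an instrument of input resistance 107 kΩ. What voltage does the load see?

V_out ≈ 3.47 mV

The load sits in parallel with R2, giving an effective lower resistance R2' = R2·R_L/(R2+R_L) = 15.63 kΩ.
Now apply the divider: V_out = 14.3 × 0.2426 = 3.469 mV.
(Unloaded it would be 3.90 mV; the load pulls it down.)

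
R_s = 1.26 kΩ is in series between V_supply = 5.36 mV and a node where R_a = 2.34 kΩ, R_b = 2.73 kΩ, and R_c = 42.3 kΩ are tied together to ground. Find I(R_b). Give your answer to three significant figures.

Combine the parallel branches: R_p = (1/2.34 + 1/2.73 + 1/42.3)⁻¹ = 1.224 kΩ.
V_A by voltage divider: V_A = 5.36 × 1.224/(1.26 + 1.224) = 2.641 mV.
I(R_b) = V_A / R_b = 2.641/2.73 = 0.9673 µA.

I ≈ 0.967 µA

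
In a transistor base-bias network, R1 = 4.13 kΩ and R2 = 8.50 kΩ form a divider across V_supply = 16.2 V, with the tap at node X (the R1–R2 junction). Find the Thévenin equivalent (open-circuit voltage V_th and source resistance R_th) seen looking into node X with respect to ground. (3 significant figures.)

V_th ≈ 10.9 V, R_th ≈ 2.78 kΩ

V_th is the unloaded tap voltage: V_supply · R2/(R1+R2) = 16.2 × 0.6730 = 10.90 V.
Zeroing V_supply shorts the top of R1 to ground, so R_th = R1 ‖ R2 = 2.779 kΩ.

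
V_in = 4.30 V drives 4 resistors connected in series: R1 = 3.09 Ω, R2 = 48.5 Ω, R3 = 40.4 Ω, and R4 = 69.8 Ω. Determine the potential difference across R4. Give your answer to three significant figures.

V ≈ 1.86 V

Series total: ΣR = 3.09 + 48.5 + 40.4 + 69.8 = 161.8 Ω.
By the voltage-divider rule, V = 4.30 × 69.80/161.8 = 1.855 V.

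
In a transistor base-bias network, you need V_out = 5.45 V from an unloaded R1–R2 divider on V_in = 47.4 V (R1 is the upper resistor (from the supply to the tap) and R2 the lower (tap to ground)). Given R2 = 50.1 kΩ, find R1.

V_out/V_in = R2/(R1+R2) = 0.1150.
Rearranging, R1 = R2·(1−k)/k = 50.1 × 7.697 = 385.6 kΩ.

R1 ≈ 386 kΩ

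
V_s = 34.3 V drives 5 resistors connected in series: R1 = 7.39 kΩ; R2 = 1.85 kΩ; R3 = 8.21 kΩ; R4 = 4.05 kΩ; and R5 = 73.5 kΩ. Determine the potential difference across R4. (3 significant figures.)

Series total: ΣR = 7.39 + 1.85 + 8.21 + 4.05 + 73.5 = 95.00 kΩ.
By the voltage-divider rule, V = 34.3 × 4.050/95.00 = 1.462 V.

V ≈ 1.46 V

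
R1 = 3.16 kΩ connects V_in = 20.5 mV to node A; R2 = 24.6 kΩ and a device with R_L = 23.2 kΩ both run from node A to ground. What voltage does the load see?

R2 ‖ R_L = (24.6 × 23.2)/(24.6 + 23.2) = 11.94 kΩ.
Voltage divider with the loaded lower leg: V_out = 20.5 × 11.94/(3.16 + 11.94) = 20.5 × 0.7907 = 16.21 mV.
(Unloaded it would be 18.2 mV; the load pulls it down.)

V_out ≈ 16.2 mV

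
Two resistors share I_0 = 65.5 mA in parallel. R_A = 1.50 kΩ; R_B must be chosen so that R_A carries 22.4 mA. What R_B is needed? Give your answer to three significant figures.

R_B ≈ 0.780 kΩ

The fraction through R_A equals R_B/(R_A+R_B).
With f = 0.3420, R_B = R_A · f/(1−f) = 1.50 × 0.5197 = 0.7796 kΩ.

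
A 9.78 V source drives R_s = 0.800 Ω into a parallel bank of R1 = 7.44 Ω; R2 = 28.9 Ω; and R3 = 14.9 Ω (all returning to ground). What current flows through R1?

I ≈ 1.11 A

Equivalent of the parallel group: R_p = 4.235 Ω.
V_A by voltage divider: V_A = 9.78 × 4.235/(0.800 + 4.235) = 8.226 V.
I(R1) = V_A / R1 = 8.226/7.44 = 1.106 A.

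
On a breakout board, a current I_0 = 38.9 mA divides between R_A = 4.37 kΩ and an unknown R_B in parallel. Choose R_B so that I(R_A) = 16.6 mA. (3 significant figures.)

Two-branch current divider: I_A = I_0 · R_B/(R_A + R_B).
16.6/38.9 = R_B/(R_A + R_B) → R_B = R_A · (0.4267)/(1 − 0.4267) = 4.37 × 0.7444 = 3.253 kΩ.

R_B ≈ 3.25 kΩ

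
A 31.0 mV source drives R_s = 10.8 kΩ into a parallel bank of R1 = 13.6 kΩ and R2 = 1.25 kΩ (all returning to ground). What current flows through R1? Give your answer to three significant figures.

Parallel bank: R_p = 1/(1/13.6 + 1/1.25) = 1.145 kΩ.
V_A by voltage divider: V_A = 31.0 × 1.145/(10.8 + 1.145) = 2.971 mV.
I(R1) = V_A / R1 = 2.971/13.6 = 0.2185 µA.

I ≈ 0.218 µA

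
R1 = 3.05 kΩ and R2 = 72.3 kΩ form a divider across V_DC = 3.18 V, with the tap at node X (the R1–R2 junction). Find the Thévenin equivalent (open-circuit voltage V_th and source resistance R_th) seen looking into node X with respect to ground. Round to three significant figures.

With X open, the divider is unloaded: V_th = 3.18 × 72.3/75.35 = 3.051 V.
Zeroing V_DC shorts the top of R1 to ground, so R_th = R1 ‖ R2 = 2.927 kΩ.

V_th ≈ 3.05 V, R_th ≈ 2.93 kΩ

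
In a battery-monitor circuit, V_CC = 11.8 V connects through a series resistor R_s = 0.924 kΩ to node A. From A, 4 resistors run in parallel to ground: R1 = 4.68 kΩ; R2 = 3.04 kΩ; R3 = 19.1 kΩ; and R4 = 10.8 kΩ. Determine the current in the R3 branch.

Combine the parallel branches: R_p = (1/4.68 + 1/3.04 + 1/19.1 + 1/10.8)⁻¹ = 1.454 kΩ.
V_A = 11.8 × 1.454/2.378 = 7.216 V.
I(R3) = V_A / R3 = 7.216/19.1 = 0.3778 mA.
(Check via current divider: I_total = 4.961 mA; share G_k/ΣG = 0.07615 → same result.)

I ≈ 0.378 mA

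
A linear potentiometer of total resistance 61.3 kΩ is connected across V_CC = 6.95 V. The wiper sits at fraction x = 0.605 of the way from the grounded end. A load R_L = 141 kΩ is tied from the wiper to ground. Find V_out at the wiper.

V_out ≈ 3.81 V

Split the track: R_lower = x·R_p = 37.09 kΩ, R_upper = (1−x)·R_p = 24.21 kΩ.
(x·R_p) ‖ R_L = 29.36 kΩ.
Loaded-divider output: V_out = 6.95 × 0.5481 = 3.809 V.
(Unloaded: V_out = x·V_CC = 4.20 V.)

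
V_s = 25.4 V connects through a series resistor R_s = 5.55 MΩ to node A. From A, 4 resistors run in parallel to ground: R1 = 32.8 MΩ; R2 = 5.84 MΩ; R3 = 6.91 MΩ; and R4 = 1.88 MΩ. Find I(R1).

I ≈ 0.132 µA

Combine the parallel branches: R_p = (1/32.8 + 1/5.84 + 1/6.91 + 1/1.88)⁻¹ = 1.138 MΩ.
Node voltage V_A = V_s · R_p/(R_s + R_p) = 25.4 × 0.1702 = 4.324 V.
Branch current I = V_A/R1 = 4.324/32.8 = 0.1318 µA.
(Check via current divider: I_total = 3.798 µA; share G_k/ΣG = 0.03471 → same result.)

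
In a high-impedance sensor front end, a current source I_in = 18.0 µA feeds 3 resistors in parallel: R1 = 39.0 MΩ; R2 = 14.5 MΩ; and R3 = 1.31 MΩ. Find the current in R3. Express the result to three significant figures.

I ≈ 16.0 µA

ΣG = 1/39.0 + 1/14.5 + 1/1.31 = 0.8580.
Current divider: I(R3) = I_in · G_k/ΣG = 18.0 × (0.7634/0.8580) = 18.0 × 0.8897 = 16.02 µA.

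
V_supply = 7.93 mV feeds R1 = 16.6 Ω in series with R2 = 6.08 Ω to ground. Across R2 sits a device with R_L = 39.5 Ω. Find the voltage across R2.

V_out ≈ 1.91 mV

The load sits in parallel with R2, giving an effective lower resistance R2' = R2·R_L/(R2+R_L) = 5.269 Ω.
Voltage divider with the loaded lower leg: V_out = 7.93 × 5.269/(16.6 + 5.269) = 7.93 × 0.2409 = 1.911 mV.
(Unloaded it would be 2.13 mV; the load pulls it down.)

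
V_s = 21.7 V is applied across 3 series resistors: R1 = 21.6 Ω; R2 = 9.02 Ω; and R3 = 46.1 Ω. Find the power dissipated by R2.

The common current is I = 21.7/76.72 = 0.2828 A.
P = I²R = 0.08000 × 9.02 = 0.7216 W.

P ≈ 0.722 W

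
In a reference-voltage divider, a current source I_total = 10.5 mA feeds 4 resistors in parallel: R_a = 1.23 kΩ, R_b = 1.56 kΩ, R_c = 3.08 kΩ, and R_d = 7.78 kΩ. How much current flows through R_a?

Total conductance ΣG = 1/1.23 + 1/1.56 + 1/3.08 + 1/7.78 = 1.907 (units of 1/kΩ).
Current divider: I(R_a) = I_total · G_k/ΣG = 10.5 × (0.8130/1.907) = 10.5 × 0.4263 = 4.476 mA.

I ≈ 4.48 mA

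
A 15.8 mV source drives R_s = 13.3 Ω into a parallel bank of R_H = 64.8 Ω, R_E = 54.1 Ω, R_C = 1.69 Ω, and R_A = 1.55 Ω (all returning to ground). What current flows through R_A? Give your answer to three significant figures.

I ≈ 0.569 mA

Parallel bank: R_p = 1/(1/64.8 + 1/54.1 + 1/1.69 + 1/1.55) = 0.7869 Ω.
Node voltage V_A = V_s · R_p/(R_s + R_p) = 15.8 × 0.05586 = 0.8826 mV.
I(R_A) = V_A / R_A = 0.8826/1.55 = 0.5694 mA.
(Check via current divider: I_total = 1.122 mA; share G_k/ΣG = 0.5077 → same result.)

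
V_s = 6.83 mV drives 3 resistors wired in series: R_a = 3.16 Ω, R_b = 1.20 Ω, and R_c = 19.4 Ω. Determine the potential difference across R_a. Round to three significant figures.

Total series resistance ΣR = 3.16 + 1.20 + 19.4 = 23.76 Ω.
By the voltage-divider rule, V = 6.83 × 3.160/23.76 = 0.9084 mV.

V ≈ 0.908 mV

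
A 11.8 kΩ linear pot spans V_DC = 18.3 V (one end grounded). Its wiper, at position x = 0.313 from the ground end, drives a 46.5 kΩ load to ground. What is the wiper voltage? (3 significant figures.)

V_out ≈ 5.43 V

Split the track: R_lower = x·R_p = 3.693 kΩ, R_upper = (1−x)·R_p = 8.107 kΩ.
Lower segment in parallel with the load: 3.693 ‖ 46.5 = 3.422 kΩ.
V_out = 18.3 × 3.422/(8.107 + 3.422) = 5.432 V.
(Unloaded: V_out = x·V_DC = 5.73 V.)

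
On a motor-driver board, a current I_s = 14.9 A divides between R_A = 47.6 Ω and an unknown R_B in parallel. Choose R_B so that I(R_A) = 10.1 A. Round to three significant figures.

Two-branch current divider: I_A = I_s · R_B/(R_A + R_B).
10.1/14.9 = R_B/(R_A + R_B) → R_B = R_A · (0.6779)/(1 − 0.6779) = 47.6 × 2.104 = 100.2 Ω.

R_B ≈ 100 Ω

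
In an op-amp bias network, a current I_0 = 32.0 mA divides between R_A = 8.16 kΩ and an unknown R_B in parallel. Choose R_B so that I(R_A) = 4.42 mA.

In a two-way split, I_A/I_0 = R_B/(R_A + R_B).
With f = 0.1381, R_B = R_A · f/(1−f) = 8.16 × 0.1603 = 1.308 kΩ.

R_B ≈ 1.31 kΩ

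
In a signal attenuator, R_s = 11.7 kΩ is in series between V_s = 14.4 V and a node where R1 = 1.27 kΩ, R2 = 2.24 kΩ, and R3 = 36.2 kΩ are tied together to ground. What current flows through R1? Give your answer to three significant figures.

I ≈ 0.719 mA

Parallel bank: R_p = 1/(1/1.27 + 1/2.24 + 1/36.2) = 0.7927 kΩ.
V_A by voltage divider: V_A = 14.4 × 0.7927/(11.7 + 0.7927) = 0.9138 V.
Branch current I = V_A/R1 = 0.9138/1.27 = 0.7195 mA.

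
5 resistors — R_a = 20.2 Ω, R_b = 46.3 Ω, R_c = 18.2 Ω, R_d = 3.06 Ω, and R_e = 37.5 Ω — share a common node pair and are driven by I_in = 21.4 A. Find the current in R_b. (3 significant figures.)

Conductances: ΣG = 1/20.2 + 1/46.3 + 1/18.2 + 1/3.06 + 1/37.5 = 0.4795 (1/Ω).
R_b takes the fraction G_k/ΣG = 0.02160/0.4795 = 0.04504, so I = 21.4 × 0.04504 = 0.9639 A.

I ≈ 0.964 A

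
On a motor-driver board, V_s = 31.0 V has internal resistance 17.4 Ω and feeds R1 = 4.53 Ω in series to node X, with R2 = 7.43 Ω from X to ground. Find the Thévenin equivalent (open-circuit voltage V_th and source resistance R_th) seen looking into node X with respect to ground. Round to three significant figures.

V_th ≈ 7.85 V, R_th ≈ 5.55 Ω

R1' = 17.4 + 4.53 = 21.93 Ω (source resistance + R1).
Open-circuit (no load on X): V_th = V_s · R2/(R1' + R2) = 31.0 × 7.43/(21.93 + 7.43) = 7.845 V.
Zeroing V_s shorts the top of R1' to ground, so R_th = R1' ‖ R2 = 5.550 Ω.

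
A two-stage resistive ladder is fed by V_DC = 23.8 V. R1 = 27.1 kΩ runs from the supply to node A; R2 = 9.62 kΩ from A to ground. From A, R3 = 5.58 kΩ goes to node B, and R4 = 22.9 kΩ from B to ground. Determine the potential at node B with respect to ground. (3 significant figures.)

V_B ≈ 4.01 V

Node A sees R2 in parallel with the series input of stage 2, R3 + R4 = 28.48 kΩ.
R2 ‖ (R3+R4) = 7.191 kΩ.
V_A = 23.8 × 7.191/(27.1 + 7.191) = 4.991 V.
Stage 2 is unloaded, so V_B = V_A · R4/(R3+R4) = 4.991 × 22.9/28.48 = 4.013 V.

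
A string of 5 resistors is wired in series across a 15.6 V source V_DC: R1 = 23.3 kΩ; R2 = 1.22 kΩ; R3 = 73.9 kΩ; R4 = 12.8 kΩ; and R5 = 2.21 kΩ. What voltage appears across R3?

Series total: ΣR = 23.3 + 1.22 + 73.9 + 12.8 + 2.21 = 113.4 kΩ.
Voltage divider: V = V_DC · (73.90 / 113.4) = 15.6 × 0.6515 = 10.16 V.

V ≈ 10.2 V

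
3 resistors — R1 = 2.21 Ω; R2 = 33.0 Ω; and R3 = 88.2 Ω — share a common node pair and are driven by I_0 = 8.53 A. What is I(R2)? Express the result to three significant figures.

I ≈ 0.523 A

ΣG = 1/2.21 + 1/33.0 + 1/88.2 = 0.4941.
Current divider: I(R2) = I_0 · G_k/ΣG = 8.53 × (0.03030/0.4941) = 8.53 × 0.06133 = 0.5231 A.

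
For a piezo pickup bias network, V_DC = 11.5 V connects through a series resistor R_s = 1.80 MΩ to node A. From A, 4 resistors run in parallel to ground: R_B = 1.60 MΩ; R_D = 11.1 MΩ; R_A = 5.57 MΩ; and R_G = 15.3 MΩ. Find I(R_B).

Equivalent of the parallel group: R_p = 1.042 MΩ.
Node voltage V_A = V_DC · R_p/(R_s + R_p) = 11.5 × 0.3666 = 4.216 V.
Branch current I = V_A/R_B = 4.216/1.60 = 2.635 µA.
(Check via current divider: I_total = 4.047 µA; share G_k/ΣG = 0.6511 → same result.)

I ≈ 2.63 µA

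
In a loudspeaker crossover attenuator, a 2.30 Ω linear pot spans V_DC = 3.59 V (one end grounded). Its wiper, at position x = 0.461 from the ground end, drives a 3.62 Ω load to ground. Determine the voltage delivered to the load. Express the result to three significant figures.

V_out ≈ 1.43 V

The pot divides into 1.240 Ω above the wiper and 1.060 Ω below.
(x·R_p) ‖ R_L = 0.8201 Ω.
Loaded-divider output: V_out = 3.59 × 0.3981 = 1.429 V.
(Unloaded: V_out = x·V_DC = 1.65 V.)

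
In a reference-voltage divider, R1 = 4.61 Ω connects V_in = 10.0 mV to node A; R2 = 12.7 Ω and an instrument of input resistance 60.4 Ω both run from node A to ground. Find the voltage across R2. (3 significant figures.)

First combine the lower leg with the load: R2 ‖ R_L = 10.49 Ω.
Then V_out = V_in · R2'/(R1 + R2') = 10.0 × 10.49/15.10 = 6.948 mV.

V_out ≈ 6.95 mV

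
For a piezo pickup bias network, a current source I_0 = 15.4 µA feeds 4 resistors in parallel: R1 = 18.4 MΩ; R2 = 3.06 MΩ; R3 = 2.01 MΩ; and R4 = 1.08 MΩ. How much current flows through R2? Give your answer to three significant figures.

I ≈ 2.79 µA

Total conductance ΣG = 1/18.4 + 1/3.06 + 1/2.01 + 1/1.08 = 1.805 (units of 1/MΩ).
Current divider: I(R2) = I_0 · G_k/ΣG = 15.4 × (0.3268/1.805) = 15.4 × 0.1811 = 2.789 µA.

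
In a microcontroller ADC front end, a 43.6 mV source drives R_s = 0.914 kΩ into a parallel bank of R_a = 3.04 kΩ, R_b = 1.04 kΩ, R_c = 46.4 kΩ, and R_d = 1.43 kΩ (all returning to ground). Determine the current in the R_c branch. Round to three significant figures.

Equivalent of the parallel group: R_p = 0.4972 kΩ.
V_A = 43.6 × 0.4972/1.411 = 15.36 mV.
I(R_c) = V_A / R_c = 15.36/46.4 = 0.3311 µA.
(Equivalently: I_total = 30.90 µA, then current-divider fraction G_k/ΣG = 0.01072.)

I ≈ 0.331 µA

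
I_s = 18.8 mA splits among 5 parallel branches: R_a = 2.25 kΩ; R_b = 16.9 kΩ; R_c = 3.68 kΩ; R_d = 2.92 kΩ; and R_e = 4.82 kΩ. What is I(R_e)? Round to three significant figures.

Conductances: ΣG = 1/2.25 + 1/16.9 + 1/3.68 + 1/2.92 + 1/4.82 = 1.325 (1/kΩ).
By the current-divider rule, I = I_s · G_k/ΣG = 18.8 × 0.1565 = 2.943 mA.

I ≈ 2.94 mA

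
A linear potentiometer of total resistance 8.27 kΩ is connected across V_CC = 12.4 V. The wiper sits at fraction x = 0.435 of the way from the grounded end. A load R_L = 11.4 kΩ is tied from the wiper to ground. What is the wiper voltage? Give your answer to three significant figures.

Split the track: R_lower = x·R_p = 3.597 kΩ, R_upper = (1−x)·R_p = 4.673 kΩ.
(x·R_p) ‖ R_L = 2.735 kΩ.
Then V_out = V_CC · 2.735/(4.673 + 2.735) = 4.578 V.

V_out ≈ 4.58 V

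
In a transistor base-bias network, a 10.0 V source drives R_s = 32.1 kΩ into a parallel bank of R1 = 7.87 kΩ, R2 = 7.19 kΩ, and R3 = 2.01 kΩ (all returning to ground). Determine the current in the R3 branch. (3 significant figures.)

Combine the parallel branches: R_p = (1/7.87 + 1/7.19 + 1/2.01)⁻¹ = 1.309 kΩ.
V_A = 10.0 × 1.309/33.41 = 0.3919 V.
Branch current I = V_A/R3 = 0.3919/2.01 = 0.1950 mA.
(Check via current divider: I_total = 0.2993 mA; share G_k/ΣG = 0.6515 → same result.)

I ≈ 0.195 mA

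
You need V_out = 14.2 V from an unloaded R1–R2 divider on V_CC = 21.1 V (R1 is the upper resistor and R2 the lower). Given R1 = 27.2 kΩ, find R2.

V_out/V_CC = R2/(R1+R2) = 0.6730.
R2 = R1 · 0.6730/(1 − 0.6730) = 55.98 kΩ.

R2 ≈ 56.0 kΩ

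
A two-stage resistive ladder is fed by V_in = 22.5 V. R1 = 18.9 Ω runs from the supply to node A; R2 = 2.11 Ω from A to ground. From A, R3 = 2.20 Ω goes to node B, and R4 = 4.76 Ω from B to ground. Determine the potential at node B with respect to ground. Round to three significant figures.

V_B ≈ 1.21 V

The second stage (R3 + R4 = 6.960 Ω) loads node A in parallel with R2.
R2 ‖ (R3+R4) = 1.619 Ω.
V_A = 22.5 × 1.619/(18.9 + 1.619) = 1.775 V.
V_B = V_A × 0.6839 = 1.214 V.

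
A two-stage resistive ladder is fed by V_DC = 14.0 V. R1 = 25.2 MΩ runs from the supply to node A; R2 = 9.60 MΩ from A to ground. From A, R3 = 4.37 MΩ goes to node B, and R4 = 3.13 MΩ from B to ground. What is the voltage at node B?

V_B ≈ 0.836 V

Node A sees R2 in parallel with the series input of stage 2, R3 + R4 = 7.500 MΩ.
Effective lower resistance at A: R2 ‖ 7.500 = 4.211 MΩ.
So V_A = 14.0 × 0.1432 = 2.004 V.
Stage 2 is unloaded, so V_B = V_A · R4/(R3+R4) = 2.004 × 3.13/7.500 = 0.8365 V.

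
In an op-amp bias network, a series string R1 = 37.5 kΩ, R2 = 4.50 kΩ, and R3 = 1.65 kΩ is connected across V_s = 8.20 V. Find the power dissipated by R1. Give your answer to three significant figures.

The common current is I = 8.20/43.65 = 0.1879 mA.
P(R1) = I²·R1 = (0.1879)² × 37.5 = 1.323 mW.

P ≈ 1.32 mW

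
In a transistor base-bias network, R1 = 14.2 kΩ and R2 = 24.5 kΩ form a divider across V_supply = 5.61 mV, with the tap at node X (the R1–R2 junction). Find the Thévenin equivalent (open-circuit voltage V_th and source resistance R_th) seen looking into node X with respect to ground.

Open-circuit (no load on X): V_th = V_supply · R2/(R1 + R2) = 5.61 × 24.5/(14.20 + 24.5) = 3.552 mV.
Looking into X with the source shorted: R_th = R1·R2/(R1+R2) = 14.20 × 24.5/38.70 = 8.990 kΩ.

V_th ≈ 3.55 mV, R_th ≈ 8.99 kΩ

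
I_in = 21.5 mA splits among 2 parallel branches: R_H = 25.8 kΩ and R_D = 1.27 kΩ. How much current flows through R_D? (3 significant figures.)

With just two branches, the current splits inversely with resistance.
So I = 21.5 × 25.8/27.07 = 20.49 mA.

I ≈ 20.5 mA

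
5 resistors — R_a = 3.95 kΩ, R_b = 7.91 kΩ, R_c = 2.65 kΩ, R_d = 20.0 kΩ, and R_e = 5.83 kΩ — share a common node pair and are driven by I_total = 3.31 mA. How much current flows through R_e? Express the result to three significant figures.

I ≈ 0.580 mA

Conductances: ΣG = 1/3.95 + 1/7.91 + 1/2.65 + 1/20.0 + 1/5.83 = 0.9785 (1/kΩ).
R_e takes the fraction G_k/ΣG = 0.1715/0.9785 = 0.1753, so I = 3.31 × 0.1753 = 0.5802 mA.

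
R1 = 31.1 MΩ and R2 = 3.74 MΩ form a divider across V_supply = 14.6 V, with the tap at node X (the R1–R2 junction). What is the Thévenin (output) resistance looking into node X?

Zeroing V_supply shorts the top of R1 to ground, so R_th = R1 ‖ R2 = 3.339 MΩ.

R_th ≈ 3.34 MΩ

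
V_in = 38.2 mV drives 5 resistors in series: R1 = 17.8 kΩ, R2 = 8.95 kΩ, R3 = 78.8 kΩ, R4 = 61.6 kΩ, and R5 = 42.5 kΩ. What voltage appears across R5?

ΣR = 17.8 + 8.95 + 78.8 + 61.6 + 42.5 = 209.7 kΩ.
Voltage divider: V = V_in · (42.50 / 209.7) = 38.2 × 0.2027 = 7.744 mV.

V ≈ 7.74 mV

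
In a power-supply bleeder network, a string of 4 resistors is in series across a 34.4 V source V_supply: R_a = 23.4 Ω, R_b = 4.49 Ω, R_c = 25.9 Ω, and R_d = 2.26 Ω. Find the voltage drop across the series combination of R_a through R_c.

Total series resistance ΣR = 23.4 + 4.49 + 25.9 + 2.26 = 56.05 Ω.
R_{R_a..R_c} = 23.4 + 4.49 + 25.9 = 53.79 Ω.
By the voltage-divider rule, V = 34.4 × 53.79/56.05 = 33.01 V.

V ≈ 33.0 V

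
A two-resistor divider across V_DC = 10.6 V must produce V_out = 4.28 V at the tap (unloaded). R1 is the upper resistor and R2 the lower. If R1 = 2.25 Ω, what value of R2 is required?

R2 ≈ 1.52 Ω

Required fraction k = V_out/V_DC = 0.4038.
Rearranging, R2 = R1·k/(1−k) = 2.25 × 0.6772 = 1.524 Ω.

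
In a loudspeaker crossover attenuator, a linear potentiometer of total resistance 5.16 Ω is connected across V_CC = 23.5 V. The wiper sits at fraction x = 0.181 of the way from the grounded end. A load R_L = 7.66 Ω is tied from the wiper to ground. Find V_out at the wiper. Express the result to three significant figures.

Lower segment x·R_p = 0.9340 Ω; upper segment (1−x)·R_p = 4.226 Ω.
(x·R_p) ‖ R_L = 0.8325 Ω.
Then V_out = V_CC · 0.8325/(4.226 + 0.8325) = 3.867 V.

V_out ≈ 3.87 V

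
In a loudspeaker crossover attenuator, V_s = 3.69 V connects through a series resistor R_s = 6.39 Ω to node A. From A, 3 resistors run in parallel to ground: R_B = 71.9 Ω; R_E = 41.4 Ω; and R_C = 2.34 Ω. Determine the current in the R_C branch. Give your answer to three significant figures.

I ≈ 0.397 A

Equivalent of the parallel group: R_p = 2.149 Ω.
V_A = 3.69 × 2.149/8.539 = 0.9285 V.
I(R_C) = V_A / R_C = 0.9285/2.34 = 0.3968 A.
(Check via current divider: I_total = 0.4322 A; share G_k/ΣG = 0.9182 → same result.)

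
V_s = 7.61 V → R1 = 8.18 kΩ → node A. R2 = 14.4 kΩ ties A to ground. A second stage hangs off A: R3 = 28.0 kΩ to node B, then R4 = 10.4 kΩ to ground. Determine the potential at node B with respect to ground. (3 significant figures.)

The second stage (R3 + R4 = 38.40 kΩ) loads node A in parallel with R2.
Effective lower resistance at A: R2 ‖ 38.40 = 10.47 kΩ.
V_A = 7.61 × 10.47/(8.18 + 10.47) = 4.273 V.
V_B = V_A × 0.2708 = 1.157 V.

V_B ≈ 1.16 V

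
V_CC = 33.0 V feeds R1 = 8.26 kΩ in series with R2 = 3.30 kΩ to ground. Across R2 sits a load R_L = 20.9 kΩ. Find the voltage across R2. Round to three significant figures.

R2 ‖ R_L = (3.30 × 20.9)/(3.30 + 20.9) = 2.850 kΩ.
Voltage divider with the loaded lower leg: V_out = 33.0 × 2.850/(8.26 + 2.850) = 33.0 × 0.2565 = 8.465 V.

V_out ≈ 8.47 V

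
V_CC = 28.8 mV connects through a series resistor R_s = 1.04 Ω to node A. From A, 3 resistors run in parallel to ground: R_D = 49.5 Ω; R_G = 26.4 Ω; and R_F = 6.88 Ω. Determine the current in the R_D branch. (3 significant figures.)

Parallel bank: R_p = 1/(1/49.5 + 1/26.4 + 1/6.88) = 4.916 Ω.
Node voltage V_A = V_CC · R_p/(R_s + R_p) = 28.8 × 0.8254 = 23.77 mV.
Branch current I = V_A/R_D = 23.77/49.5 = 0.4802 mA.

I ≈ 0.480 mA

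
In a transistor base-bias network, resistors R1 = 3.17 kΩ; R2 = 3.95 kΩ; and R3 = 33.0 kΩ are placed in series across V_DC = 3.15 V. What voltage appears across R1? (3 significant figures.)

Series total: ΣR = 3.17 + 3.95 + 33.0 = 40.12 kΩ.
Voltage divider: V = V_DC · (3.170 / 40.12) = 3.15 × 0.07901 = 0.2489 V.

V ≈ 0.249 V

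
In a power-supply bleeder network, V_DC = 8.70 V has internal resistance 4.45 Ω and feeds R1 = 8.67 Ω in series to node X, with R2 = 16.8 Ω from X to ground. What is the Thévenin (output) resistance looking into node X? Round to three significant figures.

R_th ≈ 7.37 Ω

R1' = 4.45 + 8.67 = 13.12 Ω (source resistance + R1).
Looking into X with the source shorted: R_th = R1'·R2/(R1'+R2) = 13.12 × 16.8/29.92 = 7.367 Ω.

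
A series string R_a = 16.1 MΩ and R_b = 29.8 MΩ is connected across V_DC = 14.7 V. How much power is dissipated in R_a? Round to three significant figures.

P ≈ 1.65 µW

Series current I = V_DC/ΣR = 14.7/45.90 = 0.3203 µA.
P = I²R = 0.1026 × 16.1 = 1.651 µW.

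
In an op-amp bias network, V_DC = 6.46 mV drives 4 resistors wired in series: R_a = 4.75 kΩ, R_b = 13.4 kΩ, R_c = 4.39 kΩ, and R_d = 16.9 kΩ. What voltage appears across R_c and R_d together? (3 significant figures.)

V ≈ 3.49 mV

Series total: ΣR = 4.75 + 13.4 + 4.39 + 16.9 = 39.44 kΩ.
R_{R_c..R_d} = 4.39 + 16.9 = 21.29 kΩ.
By the voltage-divider rule, V = 6.46 × 21.29/39.44 = 3.487 mV.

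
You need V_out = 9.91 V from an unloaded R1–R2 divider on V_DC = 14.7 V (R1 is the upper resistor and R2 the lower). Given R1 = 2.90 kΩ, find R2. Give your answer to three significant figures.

V_out/V_DC = R2/(R1+R2) = 0.6741.
So R2 = R1 · V_out/(V_DC − V_out) = 2.90 × 9.91/(14.7 − 9.91) = 2.90 × 2.069 = 6.000 kΩ.

R2 ≈ 6.00 kΩ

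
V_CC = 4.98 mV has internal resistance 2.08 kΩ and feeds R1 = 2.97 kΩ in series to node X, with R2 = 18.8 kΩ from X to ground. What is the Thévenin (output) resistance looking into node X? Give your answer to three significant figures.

R_th ≈ 3.98 kΩ

R1' = 2.08 + 2.97 = 5.050 kΩ (source resistance + R1).
Looking into X with the source shorted: R_th = R1'·R2/(R1'+R2) = 5.050 × 18.8/23.85 = 3.981 kΩ.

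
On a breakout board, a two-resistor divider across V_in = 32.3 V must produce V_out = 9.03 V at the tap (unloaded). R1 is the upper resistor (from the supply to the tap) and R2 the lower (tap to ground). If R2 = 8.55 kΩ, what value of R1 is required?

R1 ≈ 22.0 kΩ

The divider ratio is R2/(R1+R2) = 9.03/32.3 = 0.2796.
Rearranging, R1 = R2·(1−k)/k = 8.55 × 2.577 = 22.03 kΩ.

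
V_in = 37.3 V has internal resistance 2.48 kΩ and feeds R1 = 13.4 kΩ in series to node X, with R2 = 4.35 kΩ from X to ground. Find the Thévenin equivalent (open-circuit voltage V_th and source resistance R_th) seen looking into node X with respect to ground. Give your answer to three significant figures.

V_th ≈ 8.02 V, R_th ≈ 3.41 kΩ

R1' = 2.48 + 13.4 = 15.88 kΩ (source resistance + R1).
V_th is the unloaded tap voltage: V_in · R2/(R1'+R2) = 37.3 × 0.2150 = 8.021 V.
With V_in suppressed (replaced by a short), R_th = R1' ‖ R2 = (15.88 × 4.35)/(15.88 + 4.35) = 3.415 kΩ.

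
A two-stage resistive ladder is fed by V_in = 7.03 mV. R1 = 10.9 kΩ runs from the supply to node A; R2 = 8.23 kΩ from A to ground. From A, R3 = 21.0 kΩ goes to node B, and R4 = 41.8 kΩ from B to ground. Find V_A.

V_A ≈ 2.81 mV

Node A sees R2 in parallel with the series input of stage 2, R3 + R4 = 62.80 kΩ.
R2 ‖ (R3+R4) = 7.276 kΩ.
So V_A = 7.03 × 0.4003 = 2.814 mV.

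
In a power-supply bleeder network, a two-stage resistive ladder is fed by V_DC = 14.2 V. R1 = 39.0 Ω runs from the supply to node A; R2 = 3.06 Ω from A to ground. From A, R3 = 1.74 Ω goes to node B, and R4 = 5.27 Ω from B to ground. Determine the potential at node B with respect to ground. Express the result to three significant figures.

Node A sees R2 in parallel with the series input of stage 2, R3 + R4 = 7.010 Ω.
R2 ‖ (R3+R4) = 2.130 Ω.
V_A = 14.2 × 2.130/(39.0 + 2.130) = 0.7354 V.
Stage 2 is unloaded, so V_B = V_A · R4/(R3+R4) = 0.7354 × 5.27/7.010 = 0.5529 V.

V_B ≈ 0.553 V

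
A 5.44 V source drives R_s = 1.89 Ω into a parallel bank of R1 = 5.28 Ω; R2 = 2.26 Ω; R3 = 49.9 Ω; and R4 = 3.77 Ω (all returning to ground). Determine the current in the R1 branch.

Combine the parallel branches: R_p = (1/5.28 + 1/2.26 + 1/49.9 + 1/3.77)⁻¹ = 1.090 Ω.
V_A by voltage divider: V_A = 5.44 × 1.090/(1.89 + 1.090) = 1.990 V.
I(R1) = V_A / R1 = 1.990/5.28 = 0.3769 A.

I ≈ 0.377 A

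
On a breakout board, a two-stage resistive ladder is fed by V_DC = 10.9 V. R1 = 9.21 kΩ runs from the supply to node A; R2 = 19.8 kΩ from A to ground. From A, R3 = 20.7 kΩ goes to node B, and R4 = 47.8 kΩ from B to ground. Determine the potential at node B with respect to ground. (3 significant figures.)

V_B ≈ 4.76 V

The second stage (R3 + R4 = 68.50 kΩ) loads node A in parallel with R2.
Effective lower resistance at A: R2 ‖ 68.50 = 15.36 kΩ.
V_A = 10.9 × 15.36/(9.21 + 15.36) = 6.814 V.
Stage 2 is unloaded, so V_B = V_A · R4/(R3+R4) = 6.814 × 47.8/68.50 = 4.755 V.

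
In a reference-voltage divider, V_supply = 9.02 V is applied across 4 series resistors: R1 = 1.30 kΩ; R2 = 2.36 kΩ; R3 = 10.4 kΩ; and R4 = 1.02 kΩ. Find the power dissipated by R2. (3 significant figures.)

P ≈ 0.844 mW

The common current is I = 9.02/15.08 = 0.5981 mA.
V(R2) = I·R = 1.412 V; P = V·I = 1.412 × 0.5981 = 0.8443 mW.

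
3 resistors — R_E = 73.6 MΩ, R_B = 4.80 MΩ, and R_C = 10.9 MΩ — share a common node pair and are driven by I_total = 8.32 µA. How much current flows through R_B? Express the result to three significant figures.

Conductances: ΣG = 1/73.6 + 1/4.80 + 1/10.9 = 0.3137 (1/MΩ).
Current divider: I(R_B) = I_total · G_k/ΣG = 8.32 × (0.2083/0.3137) = 8.32 × 0.6642 = 5.526 µA.

I ≈ 5.53 µA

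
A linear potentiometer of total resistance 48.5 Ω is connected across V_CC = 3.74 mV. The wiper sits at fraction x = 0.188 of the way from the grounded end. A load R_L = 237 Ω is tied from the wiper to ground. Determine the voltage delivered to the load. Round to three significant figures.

Split the track: R_lower = x·R_p = 9.118 Ω, R_upper = (1−x)·R_p = 39.38 Ω.
Lower segment in parallel with the load: 9.118 ‖ 237 = 8.780 Ω.
V_out = 3.74 × 8.780/(39.38 + 8.780) = 0.6818 mV.

V_out ≈ 0.682 mV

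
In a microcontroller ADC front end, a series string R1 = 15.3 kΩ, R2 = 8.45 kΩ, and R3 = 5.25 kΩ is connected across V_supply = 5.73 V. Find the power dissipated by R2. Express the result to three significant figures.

ΣR = 29.00 kΩ → I = 5.73/29.00 = 0.1976 mA.
V(R2) = I·R = 1.670 V; P = V·I = 1.670 × 0.1976 = 0.3299 mW.

P ≈ 0.330 mW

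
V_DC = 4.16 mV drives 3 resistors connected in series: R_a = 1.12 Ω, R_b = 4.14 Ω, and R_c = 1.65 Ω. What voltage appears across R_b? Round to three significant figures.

V ≈ 2.49 mV

Total series resistance ΣR = 1.12 + 4.14 + 1.65 = 6.910 Ω.
Voltage divider: V = V_DC · (4.140 / 6.910) = 4.16 × 0.5991 = 2.492 mV.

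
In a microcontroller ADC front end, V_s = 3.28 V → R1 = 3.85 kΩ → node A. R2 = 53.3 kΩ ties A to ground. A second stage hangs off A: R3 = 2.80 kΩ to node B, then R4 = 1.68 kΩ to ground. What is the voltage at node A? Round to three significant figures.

V_A ≈ 1.70 V

Looking into the second stage from A: R3 + R4 = 4.480 kΩ appears in parallel with R2.
Effective lower resistance at A: R2 ‖ 4.480 = 4.133 kΩ.
First divider: V_A = V_s · 4.133/(3.85 + 4.133) = 1.698 V.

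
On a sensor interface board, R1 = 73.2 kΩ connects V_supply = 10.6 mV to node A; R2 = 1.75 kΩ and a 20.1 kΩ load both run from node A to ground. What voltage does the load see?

First combine the lower leg with the load: R2 ‖ R_L = 1.610 kΩ.
Then V_out = V_supply · R2'/(R1 + R2') = 10.6 × 1.610/74.81 = 0.2281 mV.

V_out ≈ 0.228 mV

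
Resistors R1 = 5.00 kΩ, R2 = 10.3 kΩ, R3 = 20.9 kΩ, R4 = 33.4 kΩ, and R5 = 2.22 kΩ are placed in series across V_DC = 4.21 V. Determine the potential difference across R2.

V ≈ 0.604 V

ΣR = 5.00 + 10.3 + 20.9 + 33.4 + 2.22 = 71.82 kΩ.
By the voltage-divider rule, V = 4.21 × 10.30/71.82 = 0.6038 V.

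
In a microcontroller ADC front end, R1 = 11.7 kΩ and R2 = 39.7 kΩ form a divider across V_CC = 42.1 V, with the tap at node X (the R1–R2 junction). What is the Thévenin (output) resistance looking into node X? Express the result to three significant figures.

With V_CC suppressed (replaced by a short), R_th = R1 ‖ R2 = (11.70 × 39.7)/(11.70 + 39.7) = 9.037 kΩ.

R_th ≈ 9.04 kΩ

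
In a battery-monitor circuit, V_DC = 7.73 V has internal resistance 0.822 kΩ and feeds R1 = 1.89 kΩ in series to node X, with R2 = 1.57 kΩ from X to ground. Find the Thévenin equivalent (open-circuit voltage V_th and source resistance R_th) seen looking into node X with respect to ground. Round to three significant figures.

R1' = 0.822 + 1.89 = 2.712 kΩ (source resistance + R1).
With X open, the divider is unloaded: V_th = 7.73 × 1.57/4.282 = 2.834 V.
With V_DC suppressed (replaced by a short), R_th = R1' ‖ R2 = (2.712 × 1.57)/(2.712 + 1.57) = 0.9944 kΩ.

V_th ≈ 2.83 V, R_th ≈ 0.994 kΩ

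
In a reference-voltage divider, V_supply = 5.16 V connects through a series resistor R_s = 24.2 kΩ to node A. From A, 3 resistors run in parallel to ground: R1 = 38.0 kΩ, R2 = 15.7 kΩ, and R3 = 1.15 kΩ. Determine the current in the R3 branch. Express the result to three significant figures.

I ≈ 0.185 mA

Combine the parallel branches: R_p = (1/38.0 + 1/15.7 + 1/1.15)⁻¹ = 1.042 kΩ.
V_A = 5.16 × 1.042/25.24 = 0.2130 V.
Branch current I = V_A/R3 = 0.2130/1.15 = 0.1852 mA.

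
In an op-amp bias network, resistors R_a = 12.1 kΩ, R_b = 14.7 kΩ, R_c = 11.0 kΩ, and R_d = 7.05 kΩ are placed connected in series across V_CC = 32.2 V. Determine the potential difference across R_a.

Total series resistance ΣR = 12.1 + 14.7 + 11.0 + 7.05 = 44.85 kΩ.
V = V_CC · R/ΣR = 32.2 × 0.2698 = 8.687 V.

V ≈ 8.69 V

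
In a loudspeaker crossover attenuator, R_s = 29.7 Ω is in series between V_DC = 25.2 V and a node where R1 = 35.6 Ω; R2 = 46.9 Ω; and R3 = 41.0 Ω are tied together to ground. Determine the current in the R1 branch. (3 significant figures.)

I ≈ 0.222 A

Combine the parallel branches: R_p = (1/35.6 + 1/46.9 + 1/41.0)⁻¹ = 13.55 Ω.
V_A = 25.2 × 13.55/43.25 = 7.895 V.
Branch current I = V_A/R1 = 7.895/35.6 = 0.2218 A.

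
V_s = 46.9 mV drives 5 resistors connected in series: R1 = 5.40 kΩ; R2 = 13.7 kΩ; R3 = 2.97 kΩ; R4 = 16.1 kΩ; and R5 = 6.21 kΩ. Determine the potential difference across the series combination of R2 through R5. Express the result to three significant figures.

V ≈ 41.2 mV

ΣR = 5.40 + 13.7 + 2.97 + 16.1 + 6.21 = 44.38 kΩ.
R_{R2..R5} = 13.7 + 2.97 + 16.1 + 6.21 = 38.98 kΩ.
By the voltage-divider rule, V = 46.9 × 38.98/44.38 = 41.19 mV.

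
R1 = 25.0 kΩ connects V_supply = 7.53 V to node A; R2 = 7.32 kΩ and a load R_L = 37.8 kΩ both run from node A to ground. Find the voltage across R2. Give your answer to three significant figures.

V_out ≈ 1.48 V

R2 ‖ R_L = (7.32 × 37.8)/(7.32 + 37.8) = 6.132 kΩ.
Voltage divider with the loaded lower leg: V_out = 7.53 × 6.132/(25.0 + 6.132) = 7.53 × 0.1970 = 1.483 V.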